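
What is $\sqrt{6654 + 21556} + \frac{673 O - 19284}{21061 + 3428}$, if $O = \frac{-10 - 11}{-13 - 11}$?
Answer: $- \frac{149561}{195912} + \sqrt{28210} \approx 167.19$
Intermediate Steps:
$O = \frac{7}{8}$ ($O = - \frac{21}{-24} = \left(-21\right) \left(- \frac{1}{24}\right) = \frac{7}{8} \approx 0.875$)
$\sqrt{6654 + 21556} + \frac{673 O - 19284}{21061 + 3428} = \sqrt{6654 + 21556} + \frac{673 \cdot \frac{7}{8} - 19284}{21061 + 3428} = \sqrt{28210} + \frac{\frac{4711}{8} - 19284}{24489} = \sqrt{28210} - \frac{149561}{195912} = - \frac{149561}{195912} + \sqrt{28210}$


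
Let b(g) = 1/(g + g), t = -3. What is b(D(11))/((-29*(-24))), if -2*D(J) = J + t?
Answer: -1/5568 ≈ -0.00017960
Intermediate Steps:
D(J) = 3/2 - J/2 (D(J) = -(J - 3)/2 = -(-3 + J)/2 = 3/2 - J/2)
b(g) = 1/(2*g)
b(D(11))/((-29*(-24))) = (1/(2*(3/2 - ½*11)))/((-29*(-24))) = (1/(2*(3/2 - 11/2)))/696 = ((½)/(-4))*(1/696) = ((½)*(-¼))*(1/696) = -⅛*1/696 = -1/5568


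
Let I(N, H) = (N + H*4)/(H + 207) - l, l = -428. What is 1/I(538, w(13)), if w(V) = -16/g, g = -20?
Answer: 1039/447398 ≈ 0.0023223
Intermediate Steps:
w(V) = 4/5 (w(V) = -16/(-20) = -16*(-1/20) = 4/5)
I(N, H) = 428 + (N + 4*H)/(207 + H) (I(N, H) = (N + H*4)/(H + 207) - 1*(-428) = (N + 4*H)/(207 + H) + 428 = 428 + (N + 4*H)/(207 + H))
1/I(538, w(13)) = 1/((88596 + 538 + 432*(4/5))/(207 + 4/5)) = 1/((88596 + 538 + 1728/5)/(1039/5)) = 1/((5/1039)*(447398/5)) = 1/(447398/1039) = 1039/447398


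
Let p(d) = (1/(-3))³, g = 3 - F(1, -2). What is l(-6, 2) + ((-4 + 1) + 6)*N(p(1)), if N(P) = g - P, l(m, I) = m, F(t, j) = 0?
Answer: 28/9 ≈ 3.1111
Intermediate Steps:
g = 3 (g = 3 - 1*0 = 3 + 0 = 3)
p(d) = -1/27 (p(d) = (-⅓)³ = -1/27)
N(P) = 3 - P
l(-6, 2) + ((-4 + 1) + 6)*N(p(1)) = -6 + ((-4 + 1) + 6)*(3 - 1*(-1/27)) = -6 + (-3 + 6)*(3 + 1/27) = -6 + 3*(82/27) = -6 + 82/9 = 28/9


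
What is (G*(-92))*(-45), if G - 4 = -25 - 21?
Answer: -173880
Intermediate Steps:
G = -42 (G = 4 + (-25 - 21) = 4 - 46 = -42)
(G*(-92))*(-45) = -42*(-92)*(-45) = 3864*(-45) = -173880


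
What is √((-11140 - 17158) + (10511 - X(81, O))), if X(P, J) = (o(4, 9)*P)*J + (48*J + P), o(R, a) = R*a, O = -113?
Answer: 2*√79266 ≈ 563.08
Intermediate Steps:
X(P, J) = P + 48*J + 36*J*P (X(P, J) = ((4*9)*P)*J + (48*J + P) = (36*P)*J + (P + 48*J) = 36*J*P + (P + 48*J) = P + 48*J + 36*J*P)
√((-11140 - 17158) + (10511 - X(81, O))) = √((-11140 - 17158) + (10511 - (81 + 48*(-113) + 36*(-113)*81))) = √(-28298 + (10511 - (81 - 5424 - 329508))) = √(-28298 + (10511 - 1*(-334851))) = √(-28298 + (10511 + 334851)) = √(-28298 + 345362) = √317064 = 2*√79266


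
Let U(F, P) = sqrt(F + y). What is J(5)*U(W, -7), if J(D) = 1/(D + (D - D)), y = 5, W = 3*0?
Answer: sqrt(5)/5 ≈ 0.44721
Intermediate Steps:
W = 0
U(F, P) = sqrt(5 + F) (U(F, P) = sqrt(F + 5) = sqrt(5 + F))
J(D) = 1/D (J(D) = 1/(D + 0) = 1/D)
J(5)*U(W, -7) = sqrt(5 + 0)/5 = sqrt(5)/5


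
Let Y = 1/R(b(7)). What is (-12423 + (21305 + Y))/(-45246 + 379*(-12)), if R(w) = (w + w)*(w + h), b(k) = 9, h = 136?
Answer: -23182021/129962340 ≈ -0.17838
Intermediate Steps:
R(w) = 2*w*(136 + w) (R(w) = (w + w)*(w + 136) = (2*w)*(136 + w) = 2*w*(136 + w))
Y = 1/2610 (Y = 1/(2*9*(136 + 9)) = 1/(2*9*145) = 1/2610 ≈ 0.00038314)
(-12423 + (21305 + Y))/(-45246 + 379*(-12)) = (-12423 + (21305 + 1/2610))/(-45246 + 379*(-12)) = (-12423 + 55606051/2610)/(-45246 - 4548) = (23182021/2610)/(-49794) = (23182021/2610)*(-1/49794) = -23182021/129962340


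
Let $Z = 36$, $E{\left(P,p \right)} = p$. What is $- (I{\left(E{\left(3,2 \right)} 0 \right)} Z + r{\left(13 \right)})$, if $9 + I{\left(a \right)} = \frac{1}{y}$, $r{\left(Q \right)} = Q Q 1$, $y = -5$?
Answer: $\frac{811}{5} \approx 162.2$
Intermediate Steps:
$r{\left(Q \right)} = Q^{2}$ ($r{\left(Q \right)} = Q^{2} \cdot 1 = Q^{2}$)
$I{\left(a \right)} = - \frac{46}{5}$ ($I{\left(a \right)} = -9 + \frac{1}{-5} = -9 - \frac{1}{5} = - \frac{46}{5}$)
$- (I{\left(E{\left(3,2 \right)} 0 \right)} Z + r{\left(13 \right)}) = - (\left(- \frac{46}{5}\right) 36 + 13^{2}) = - (- \frac{1656}{5} + 169) = \left(-1\right) \left(- \frac{811}{5}\right) = \frac{811}{5}$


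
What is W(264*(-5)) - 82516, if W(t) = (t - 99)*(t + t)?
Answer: 3663644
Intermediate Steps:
W(t) = 2*t*(-99 + t) (W(t) = (-99 + t)*(2*t) = 2*t*(-99 + t))
W(264*(-5)) - 82516 = 2*(264*(-5))*(-99 + 264*(-5)) - 82516 = 2*(-1320)*(-99 - 1320) - 82516 = 2*(-1320)*(-1419) - 82516 = 3746160 - 82516 = 3663644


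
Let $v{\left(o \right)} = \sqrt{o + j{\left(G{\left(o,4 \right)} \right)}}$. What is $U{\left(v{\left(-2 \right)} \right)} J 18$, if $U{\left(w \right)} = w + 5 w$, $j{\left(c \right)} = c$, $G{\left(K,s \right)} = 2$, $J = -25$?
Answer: $0$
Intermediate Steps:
$v{\left(o \right)} = \sqrt{2 + o}$ ($v{\left(o \right)} = \sqrt{o + 2} = \sqrt{2 + o}$)
$U{\left(w \right)} = 6 w$
$U{\left(v{\left(-2 \right)} \right)} J 18 = 6 \sqrt{2 - 2} \left(-25\right) 18 = 6 \sqrt{0} \left(-25\right) 18 = 6 \cdot 0 \left(-25\right) 18 = 0 \left(-25\right) 18 = 0 \cdot 18 = 0$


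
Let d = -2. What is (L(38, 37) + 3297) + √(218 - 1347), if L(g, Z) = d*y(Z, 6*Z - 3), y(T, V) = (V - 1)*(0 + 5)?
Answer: 1117 + I*√1129 ≈ 1117.0 + 33.601*I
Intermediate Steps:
y(T, V) = -5 + 5*V (y(T, V) = (-1 + V)*5 = -5 + 5*V)
L(g, Z) = 40 - 60*Z (L(g, Z) = -2*(-5 + 5*(6*Z - 3)) = -2*(-5 + 5*(-3 + 6*Z)) = -2*(-5 + (-15 + 30*Z)) = -2*(-20 + 30*Z) = 40 - 60*Z)
(L(38, 37) + 3297) + √(218 - 1347) = ((40 - 60*37) + 3297) + √(218 - 1347) = ((40 - 2220) + 3297) + √(-1129) = (-2180 + 3297) + I*√1129 = 1117 + I*√1129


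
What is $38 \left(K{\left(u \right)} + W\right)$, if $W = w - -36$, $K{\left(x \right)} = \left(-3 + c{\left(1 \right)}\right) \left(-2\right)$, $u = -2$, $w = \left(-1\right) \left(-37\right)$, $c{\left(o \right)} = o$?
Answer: $2926$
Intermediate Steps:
$w = 37$
$K{\left(x \right)} = 4$ ($K{\left(x \right)} = \left(-3 + 1\right) \left(-2\right) = \left(-2\right) \left(-2\right) = 4$)
$W = 73$ ($W = 37 - -36 = 37 + 36 = 73$)
$38 \left(K{\left(u \right)} + W\right) = 38 \left(4 + 73\right) = 38 \cdot 77 = 2926$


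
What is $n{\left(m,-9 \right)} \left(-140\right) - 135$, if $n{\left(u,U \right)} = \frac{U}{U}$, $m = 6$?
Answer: $-275$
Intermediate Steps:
$n{\left(u,U \right)} = 1$
$n{\left(m,-9 \right)} \left(-140\right) - 135 = 1 \left(-140\right) - 135 = -140 - 135 = -275$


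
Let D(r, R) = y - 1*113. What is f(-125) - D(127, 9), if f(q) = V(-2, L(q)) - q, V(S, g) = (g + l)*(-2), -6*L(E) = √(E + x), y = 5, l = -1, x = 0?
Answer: 235 + 5*I*√5/3 ≈ 235.0 + 3.7268*I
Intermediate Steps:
L(E) = -√E/6 (L(E) = -√(E + 0)/6 = -√E/6)
V(S, g) = 2 - 2*g (V(S, g) = (g - 1)*(-2) = (-1 + g)*(-2) = 2 - 2*g)
D(r, R) = -108 (D(r, R) = 5 - 1*113 = 5 - 113 = -108)
f(q) = 2 - q + √q/3 (f(q) = (2 - (-1)*√q/3) - q = (2 + √q/3) - q = 2 - q + √q/3)
f(-125) - D(127, 9) = (2 - 1*(-125) + √(-125)/3) - 1*(-108) = (2 + 125 + (5*I*√5)/3) + 108 = (2 + 125 + 5*I*√5/3) + 108 = (127 + 5*I*√5/3) + 108 = 235 + 5*I*√5/3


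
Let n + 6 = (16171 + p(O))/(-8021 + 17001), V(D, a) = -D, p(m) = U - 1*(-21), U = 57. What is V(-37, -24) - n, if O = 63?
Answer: 369891/8980 ≈ 41.191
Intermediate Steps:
p(m) = 78 (p(m) = 57 - 1*(-21) = 57 + 21 = 78)
n = -37631/8980 (n = -6 + (16171 + 78)/(-8021 + 17001) = -6 + 16249/8980 = -37631/8980 ≈ -4.1905)
V(-37, -24) - n = -1*(-37) - 1*(-37631/8980) = 37 + 37631/8980 = 369891/8980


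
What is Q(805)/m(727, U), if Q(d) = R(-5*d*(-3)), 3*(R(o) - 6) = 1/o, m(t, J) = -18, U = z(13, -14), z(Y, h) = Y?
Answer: -217351/652050 ≈ -0.33333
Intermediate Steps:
U = 13
R(o) = 6 + 1/(3*o)
Q(d) = 6 + 1/(45*d) (Q(d) = 6 + 1/(3*((-5*d*(-3)))) = 6 + 1/(3*((15*d))) = 6 + (1/(15*d))/3 = 6 + 1/(45*d))
Q(805)/m(727, U) = (6 + (1/45)/805)/(-18) = (6 + (1/45)*(1/805))*(-1/18) = (6 + 1/36225)*(-1/18) = (217351/36225)*(-1/18) = -217351/652050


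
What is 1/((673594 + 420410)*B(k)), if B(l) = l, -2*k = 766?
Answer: -1/419003532 ≈ -2.3866e-9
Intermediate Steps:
k = -383 (k = -1/2*766 = -383)
1/((673594 + 420410)*B(k)) = 1/((673594 + 420410)*(-383)) = -1/383/1094004 = (1/1094004)*(-1/383) = -1/419003532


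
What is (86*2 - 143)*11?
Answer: 319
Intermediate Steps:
(86*2 - 143)*11 = (172 - 143)*11 = 29*11 = 319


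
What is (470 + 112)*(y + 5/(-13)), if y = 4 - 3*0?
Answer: 27354/13 ≈ 2104.2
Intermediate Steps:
y = 4 (y = 4 + 0 = 4)
(470 + 112)*(y + 5/(-13)) = (470 + 112)*(4 + 5/(-13)) = 582*(4 - 1/13*5) = 582*(4 - 5/13) = 582*(47/13) = 27354/13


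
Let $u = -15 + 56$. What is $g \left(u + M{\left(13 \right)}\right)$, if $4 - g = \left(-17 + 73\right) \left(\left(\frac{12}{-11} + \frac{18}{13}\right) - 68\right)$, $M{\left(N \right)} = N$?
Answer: $\frac{29309256}{143} \approx 2.0496 \cdot 10^{5}$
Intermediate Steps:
$u = 41$
$g = \frac{542764}{143}$ ($g = 4 - \left(-17 + 73\right) \left(\left(\frac{12}{-11} + \frac{18}{13}\right) - 68\right) = 4 - 56 \left(\left(12 \left(- \frac{1}{11}\right) + 18 \cdot \frac{1}{13}\right) - 68\right) = 4 - 56 \left(\left(- \frac{12}{11} + \frac{18}{13}\right) - 68\right) = 4 - 56 \left(\frac{42}{143} - 68\right) = 4 - 56 \left(- \frac{9682}{143}\right) = 4 - - \frac{542192}{143} = 4 + \frac{542192}{143} = \frac{542764}{143} \approx 3795.6$)
$g \left(u + M{\left(13 \right)}\right) = \frac{542764 \left(41 + 13\right)}{143} = \frac{542764}{143} \cdot 54 = \frac{29309256}{143}$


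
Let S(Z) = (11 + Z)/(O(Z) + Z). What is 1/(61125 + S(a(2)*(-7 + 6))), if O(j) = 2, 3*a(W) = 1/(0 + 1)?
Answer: 5/305657 ≈ 1.6358e-5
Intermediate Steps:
a(W) = ⅓ (a(W) = 1/(3*(0 + 1)) = (⅓)/1 = (⅓)*1 = ⅓)
S(Z) = (11 + Z)/(2 + Z)
1/(61125 + S(a(2)*(-7 + 6))) = 1/(61125 + (11 + (-7 + 6)/3)/(2 + (-7 + 6)/3)) = 1/(61125 + (11 + (⅓)*(-1))/(2 + (⅓)*(-1))) = 1/(61125 + (11 - ⅓)/(2 - ⅓)) = 1/(61125 + (32/3)/(5/3)) = 1/(61125 + (⅗)*(32/3)) = 1/(61125 + 32/5) = 1/(305657/5) = 5/305657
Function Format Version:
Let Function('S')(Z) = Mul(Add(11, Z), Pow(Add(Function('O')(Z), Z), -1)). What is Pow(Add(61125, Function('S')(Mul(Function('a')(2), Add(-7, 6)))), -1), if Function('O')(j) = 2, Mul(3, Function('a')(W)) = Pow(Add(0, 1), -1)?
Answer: Rational(5, 305657) ≈ 1.6358e-5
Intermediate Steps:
Function('a')(W) = Rational(1, 3) (Function('a')(W) = Mul(Rational(1, 3), Pow(Add(0, 1), -1)) = Mul(Rational(1, 3), Pow(1, -1)) = Mul(Rational(1, 3), 1) = Rational(1, 3))
Function('S')(Z) = Mul(Pow(Add(2, Z), -1), Add(11, Z)) (Function('S')(Z) = Mul(Add(11, Z), Pow(Add(2, Z), -1)) = Mul(Pow(Add(2, Z), -1), Add(11, Z)))
Pow(Add(61125, Function('S')(Mul(Function('a')(2), Add(-7, 6)))), -1) = Pow(Add(61125, Mul(Pow(Add(2, Mul(Rational(1, 3), Add(-7, 6))), -1), Add(11, Mul(Rational(1, 3), Add(-7, 6))))), -1) = Pow(Add(61125, Mul(Pow(Add(2, Mul(Rational(1, 3), -1)), -1), Add(11, Mul(Rational(1, 3), -1)))), -1) = Pow(Add(61125, Mul(Pow(Add(2, Rational(-1, 3)), -1), Add(11, Rational(-1, 3)))), -1) = Pow(Add(61125, Mul(Pow(Rational(5, 3), -1), Rational(32, 3))), -1) = Pow(Add(61125, Mul(Rational(3, 5), Rational(32, 3))), -1) = Pow(Add(61125, Rational(32, 5)), -1) = Pow(Rational(305657, 5), -1) = Rational(5, 305657)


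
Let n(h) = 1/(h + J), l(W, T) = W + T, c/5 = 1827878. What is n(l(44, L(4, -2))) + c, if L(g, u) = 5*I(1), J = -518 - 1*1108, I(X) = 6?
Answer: 14184333279/1552 ≈ 9.1394e+6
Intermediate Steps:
c = 9139390 (c = 5*1827878 = 9139390)
J = -1626 (J = -518 - 1108 = -1626)
L(g, u) = 30 (L(g, u) = 5*6 = 30)
l(W, T) = T + W
n(h) = 1/(-1626 + h) (n(h) = 1/(h - 1626) = 1/(-1626 + h))
n(l(44, L(4, -2))) + c = 1/(-1626 + (30 + 44)) + 9139390 = 1/(-1626 + 74) + 9139390 = 1/(-1552) + 9139390 = -1/1552 + 9139390 = 14184333279/1552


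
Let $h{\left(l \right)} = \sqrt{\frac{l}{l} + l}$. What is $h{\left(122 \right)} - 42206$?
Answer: $-42206 + \sqrt{123} \approx -42195.0$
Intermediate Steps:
$h{\left(l \right)} = \sqrt{1 + l}$
$h{\left(122 \right)} - 42206 = \sqrt{1 + 122} - 42206 = \sqrt{123} - 42206 = -42206 + \sqrt{123}$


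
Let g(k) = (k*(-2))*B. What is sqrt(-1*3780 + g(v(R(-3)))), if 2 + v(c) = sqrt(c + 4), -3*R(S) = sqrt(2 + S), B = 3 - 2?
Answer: sqrt(-33984 - 6*sqrt(3)*sqrt(12 - I))/3 ≈ 0.0013542 + 61.482*I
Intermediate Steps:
B = 1
R(S) = -sqrt(2 + S)/3
v(c) = -2 + sqrt(4 + c) (v(c) = -2 + sqrt(c + 4) = -2 + sqrt(4 + c))
g(k) = -2*k (g(k) = (k*(-2))*1 = -2*k*1 = -2*k)
sqrt(-1*3780 + g(v(R(-3)))) = sqrt(-1*3780 - 2*(-2 + sqrt(4 - sqrt(2 - 3)/3))) = sqrt(-3780 - 2*(-2 + sqrt(4 - I/3))) = sqrt(-3780 + (4 - 2*sqrt(4 - I/3))) = sqrt(-3776 - 2*sqrt(4 - I/3))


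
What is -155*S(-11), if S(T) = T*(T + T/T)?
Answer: -17050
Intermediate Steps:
S(T) = T*(1 + T) (S(T) = T*(T + 1) = T*(1 + T))
-155*S(-11) = -(-1705)*(1 - 11) = -(-1705)*(-10) = -155*110 = -17050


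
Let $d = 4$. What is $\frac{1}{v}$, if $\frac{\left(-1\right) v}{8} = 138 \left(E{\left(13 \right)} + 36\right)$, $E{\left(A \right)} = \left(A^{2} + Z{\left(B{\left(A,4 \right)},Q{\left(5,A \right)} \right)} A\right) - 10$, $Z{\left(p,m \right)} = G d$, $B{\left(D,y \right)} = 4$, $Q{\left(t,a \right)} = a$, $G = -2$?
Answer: $- \frac{1}{100464} \approx -9.9538 \cdot 10^{-6}$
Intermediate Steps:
$Z{\left(p,m \right)} = -8$ ($Z{\left(p,m \right)} = \left(-2\right) 4 = -8$)
$E{\left(A \right)} = -10 + A^{2} - 8 A$ ($E{\left(A \right)} = \left(A^{2} - 8 A\right) - 10 = -10 + A^{2} - 8 A$)
$v = -100464$ ($v = - 8 \cdot 138 \left(\left(-10 + 13^{2} - 104\right) + 36\right) = - 8 \cdot 138 \left(\left(-10 + 169 - 104\right) + 36\right) = - 8 \cdot 138 \left(55 + 36\right) = - 8 \cdot 138 \cdot 91 = \left(-8\right) 12558 = -100464$)
$\frac{1}{v} = \frac{1}{-100464} = - \frac{1}{100464}$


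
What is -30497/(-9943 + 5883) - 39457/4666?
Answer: -8948209/9471980 ≈ -0.94470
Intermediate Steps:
-30497/(-9943 + 5883) - 39457/4666 = -30497/(-4060) - 39457*1/4666 = -30497*(-1/4060) - 39457/4666 = 30497/4060 - 39457/4666 = -8948209/9471980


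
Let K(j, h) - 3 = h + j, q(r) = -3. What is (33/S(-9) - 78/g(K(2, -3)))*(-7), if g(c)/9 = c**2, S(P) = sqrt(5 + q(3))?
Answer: 91/6 - 231*sqrt(2)/2 ≈ -148.18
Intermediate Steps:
K(j, h) = 3 + h + j (K(j, h) = 3 + (h + j) = 3 + h + j)
S(P) = sqrt(2) (S(P) = sqrt(5 - 3) = sqrt(2))
g(c) = 9*c**2
(33/S(-9) - 78/g(K(2, -3)))*(-7) = (33/(sqrt(2)) - 78*1/(9*(3 - 3 + 2)**2))*(-7) = (33*(sqrt(2)/2) - 78/(9*2**2))*(-7) = (33*sqrt(2)/2 - 78/(9*4))*(-7) = (33*sqrt(2)/2 - 78/36)*(-7) = (33*sqrt(2)/2 - 78*1/36)*(-7) = (33*sqrt(2)/2 - 13/6)*(-7) = (-13/6 + 33*sqrt(2)/2)*(-7) = 91/6 - 231*sqrt(2)/2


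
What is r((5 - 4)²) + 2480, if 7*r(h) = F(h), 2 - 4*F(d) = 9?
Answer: 9919/4 ≈ 2479.8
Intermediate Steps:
F(d) = -7/4 (F(d) = ½ - ¼*9 = ½ - 9/4 = -7/4)
r(h) = -¼ (r(h) = (⅐)*(-7/4) = -¼)
r((5 - 4)²) + 2480 = -¼ + 2480 = 9919/4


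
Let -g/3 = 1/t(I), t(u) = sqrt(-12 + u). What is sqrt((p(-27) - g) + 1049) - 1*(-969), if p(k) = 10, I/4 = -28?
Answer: 969 + sqrt(4070796 - 186*I*sqrt(31))/62 ≈ 1001.5 - 0.0041394*I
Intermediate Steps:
I = -112 (I = 4*(-28) = -112)
g = 3*I*sqrt(31)/62 (g = -3/sqrt(-12 - 112) = -3*(-I*sqrt(31)/62) = -(-3)*I*sqrt(31)/62 = 3*I*sqrt(31)/62 ≈ 0.26941*I)
sqrt((p(-27) - g) + 1049) - 1*(-969) = sqrt((10 - 3*I*sqrt(31)/62) + 1049) - 1*(-969) = sqrt((10 - 3*I*sqrt(31)/62) + 1049) + 969 = sqrt(1059 - 3*I*sqrt(31)/62) + 969 = 969 + sqrt(1059 - 3*I*sqrt(31)/62)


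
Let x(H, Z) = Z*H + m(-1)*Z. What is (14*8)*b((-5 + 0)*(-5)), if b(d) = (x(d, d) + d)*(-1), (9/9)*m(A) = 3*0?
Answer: -72800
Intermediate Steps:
m(A) = 0 (m(A) = 3*0 = 0)
x(H, Z) = H*Z (x(H, Z) = Z*H + 0*Z = H*Z + 0 = H*Z)
b(d) = -d - d² (b(d) = (d*d + d)*(-1) = (d² + d)*(-1) = (d + d²)*(-1) = -d - d²)
(14*8)*b((-5 + 0)*(-5)) = (14*8)*(((-5 + 0)*(-5))*(-1 - (-5 + 0)*(-5))) = 112*((-5*(-5))*(-1 - (-5)*(-5))) = 112*(25*(-1 - 1*25)) = 112*(25*(-1 - 25)) = 112*(25*(-26)) = 112*(-650) = -72800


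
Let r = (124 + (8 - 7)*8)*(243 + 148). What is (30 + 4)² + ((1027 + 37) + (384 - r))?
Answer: -49008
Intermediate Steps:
r = 51612 (r = (124 + 1*8)*391 = (124 + 8)*391 = 132*391 = 51612)
(30 + 4)² + ((1027 + 37) + (384 - r)) = (30 + 4)² + ((1027 + 37) + (384 - 1*51612)) = 34² + (1064 + (384 - 51612)) = 1156 + (1064 - 51228) = 1156 - 50164 = -49008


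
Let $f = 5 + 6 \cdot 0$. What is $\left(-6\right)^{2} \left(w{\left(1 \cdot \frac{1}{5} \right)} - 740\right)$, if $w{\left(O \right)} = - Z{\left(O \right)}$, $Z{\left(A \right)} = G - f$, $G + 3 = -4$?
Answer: $-26208$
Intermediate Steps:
$f = 5$ ($f = 5 + 0 = 5$)
$G = -7$ ($G = -3 - 4 = -7$)
$Z{\left(A \right)} = -12$ ($Z{\left(A \right)} = -7 - 5 = -12$)
$w{\left(O \right)} = 12$ ($w{\left(O \right)} = \left(-1\right) \left(-12\right) = 12$)
$\left(-6\right)^{2} \left(w{\left(1 \cdot \frac{1}{5} \right)} - 740\right) = \left(-6\right)^{2} \left(12 - 740\right) = 36 \left(-728\right) = -26208$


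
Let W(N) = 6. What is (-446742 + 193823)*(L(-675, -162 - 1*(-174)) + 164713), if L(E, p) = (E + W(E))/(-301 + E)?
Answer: -40659399315883/976 ≈ -4.1659e+10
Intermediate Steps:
L(E, p) = (6 + E)/(-301 + E) (L(E, p) = (E + 6)/(-301 + E) = (6 + E)/(-301 + E))
(-446742 + 193823)*(L(-675, -162 - 1*(-174)) + 164713) = (-446742 + 193823)*((6 - 675)/(-301 - 675) + 164713) = -252919*(-669/(-976) + 164713) = -252919*(-1/976*(-669) + 164713) = -252919*(669/976 + 164713) = -252919*160760557/976 = -40659399315883/976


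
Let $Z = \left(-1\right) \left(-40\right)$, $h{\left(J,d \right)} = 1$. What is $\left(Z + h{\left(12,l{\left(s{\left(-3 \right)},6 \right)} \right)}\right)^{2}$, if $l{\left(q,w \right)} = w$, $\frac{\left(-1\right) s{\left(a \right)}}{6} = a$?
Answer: $1681$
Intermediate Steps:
$s{\left(a \right)} = - 6 a$
$Z = 40$
$\left(Z + h{\left(12,l{\left(s{\left(-3 \right)},6 \right)} \right)}\right)^{2} = \left(40 + 1\right)^{2} = 41^{2} = 1681$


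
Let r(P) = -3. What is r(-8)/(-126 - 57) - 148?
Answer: -9027/61 ≈ -147.98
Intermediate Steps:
r(-8)/(-126 - 57) - 148 = -3/(-126 - 57) - 148 = -3/(-183) - 148 = -1/183*(-3) - 148 = 1/61 - 148 = -9027/61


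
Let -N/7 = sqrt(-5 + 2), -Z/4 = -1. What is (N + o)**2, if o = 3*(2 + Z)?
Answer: 177 - 252*I*sqrt(3) ≈ 177.0 - 436.48*I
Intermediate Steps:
Z = 4 (Z = -4*(-1) = 4)
o = 18 (o = 3*(2 + 4) = 3*6 = 18)
N = -7*I*sqrt(3) (N = -7*sqrt(-5 + 2) = -7*I*sqrt(3) ≈ -12.124*I)
(N + o)**2 = (-7*I*sqrt(3) + 18)**2 = (18 - 7*I*sqrt(3))**2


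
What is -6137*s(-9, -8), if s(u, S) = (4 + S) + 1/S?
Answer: 202521/8 ≈ 25315.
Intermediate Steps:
s(u, S) = 4 + S + 1/S
-6137*s(-9, -8) = -6137*(4 - 8 + 1/(-8)) = -6137*(4 - 8 - ⅛) = -6137*(-33/8) = 202521/8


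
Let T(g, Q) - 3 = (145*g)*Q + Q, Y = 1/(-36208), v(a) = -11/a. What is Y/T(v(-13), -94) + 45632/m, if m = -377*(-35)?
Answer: 249675465538063/72196435955280 ≈ 3.4583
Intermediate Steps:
Y = -1/36208 ≈ -2.7618e-5
T(g, Q) = 3 + Q + 145*Q*g (T(g, Q) = 3 + ((145*g)*Q + Q) = 3 + (145*Q*g + Q) = 3 + (Q + 145*Q*g) = 3 + Q + 145*Q*g)
m = 13195
Y/T(v(-13), -94) + 45632/m = -1/(36208*(3 - 94 + 145*(-94)*(-11/(-13)))) + 45632/13195 = -1/(36208*(3 - 94 + 145*(-94)*(-11*(-1/13)))) + 45632*(1/13195) = -1/(36208*(3 - 94 + 145*(-94)*(11/13))) + 45632/13195 = -1/(36208*(3 - 94 - 149930/13)) + 45632/13195 = -1/(36208*(-151113/13)) + 45632/13195 = -1/36208*(-13/151113) + 45632/13195 = 13/5471499504 + 45632/13195 = 249675465538063/72196435955280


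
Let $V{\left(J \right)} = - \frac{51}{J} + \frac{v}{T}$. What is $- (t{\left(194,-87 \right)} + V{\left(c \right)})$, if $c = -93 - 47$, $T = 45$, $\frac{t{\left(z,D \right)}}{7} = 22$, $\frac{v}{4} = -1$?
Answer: $- \frac{194387}{1260} \approx -154.28$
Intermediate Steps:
$v = -4$ ($v = 4 \left(-1\right) = -4$)
$t{\left(z,D \right)} = 154$ ($t{\left(z,D \right)} = 7 \cdot 22 = 154$)
$c = -140$
$V{\left(J \right)} = - \frac{4}{45} - \frac{51}{J}$ ($V{\left(J \right)} = - \frac{51}{J} - \frac{4}{45} = - \frac{4}{45} - \frac{51}{J}$)
$- (t{\left(194,-87 \right)} + V{\left(c \right)}) = - (154 - \left(\frac{4}{45} + \frac{51}{-140}\right)) = - (154 - - \frac{347}{1260}) = - (154 + \left(- \frac{4}{45} + \frac{51}{140}\right)) = - (154 + \frac{347}{1260}) = \left(-1\right) \frac{194387}{1260} = - \frac{194387}{1260}$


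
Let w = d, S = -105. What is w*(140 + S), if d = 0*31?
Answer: 0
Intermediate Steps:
d = 0
w = 0
w*(140 + S) = 0*(140 - 105) = 0*35 = 0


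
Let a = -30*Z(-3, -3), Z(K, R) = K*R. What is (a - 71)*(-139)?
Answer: 47399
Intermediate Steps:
a = -270 (a = -(-90)*(-3) = -30*9 = -270)
(a - 71)*(-139) = (-270 - 71)*(-139) = -341*(-139) = 47399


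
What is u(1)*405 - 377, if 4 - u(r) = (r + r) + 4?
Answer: -1187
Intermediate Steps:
u(r) = -2*r (u(r) = 4 - ((r + r) + 4) = 4 - (2*r + 4) = 4 - (4 + 2*r) = 4 + (-4 - 2*r) = -2*r)
u(1)*405 - 377 = -2*1*405 - 377 = -2*405 - 377 = -810 - 377 = -1187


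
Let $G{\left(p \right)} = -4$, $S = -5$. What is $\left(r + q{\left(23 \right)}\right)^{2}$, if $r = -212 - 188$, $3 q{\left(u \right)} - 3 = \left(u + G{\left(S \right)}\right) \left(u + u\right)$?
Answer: $\frac{104329}{9} \approx 11592.0$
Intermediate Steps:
$q{\left(u \right)} = 1 + \frac{2 u \left(-4 + u\right)}{3}$ ($q{\left(u \right)} = 1 + \frac{\left(u - 4\right) \left(u + u\right)}{3} = 1 + \frac{\left(-4 + u\right) 2 u}{3} = 1 + \frac{2 u \left(-4 + u\right)}{3}$)
$r = -400$
$\left(r + q{\left(23 \right)}\right)^{2} = \left(-400 + \left(1 - \frac{184}{3} + \frac{2 \cdot 23^{2}}{3}\right)\right)^{2} = \left(-400 + \left(1 - \frac{184}{3} + \frac{2}{3} \cdot 529\right)\right)^{2} = \left(-400 + \left(1 - \frac{184}{3} + \frac{1058}{3}\right)\right)^{2} = \left(-400 + \frac{877}{3}\right)^{2} = \left(- \frac{323}{3}\right)^{2} = \frac{104329}{9}$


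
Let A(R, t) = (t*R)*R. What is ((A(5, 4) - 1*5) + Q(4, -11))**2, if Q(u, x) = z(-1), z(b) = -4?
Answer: 8281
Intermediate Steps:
Q(u, x) = -4
A(R, t) = t*R**2 (A(R, t) = (R*t)*R = t*R**2)
((A(5, 4) - 1*5) + Q(4, -11))**2 = ((4*5**2 - 1*5) - 4)**2 = ((4*25 - 5) - 4)**2 = ((100 - 5) - 4)**2 = (95 - 4)**2 = 91**2 = 8281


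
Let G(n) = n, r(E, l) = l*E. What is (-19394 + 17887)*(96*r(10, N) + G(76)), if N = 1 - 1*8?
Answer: 10012508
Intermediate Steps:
N = -7 (N = 1 - 8 = -7)
r(E, l) = E*l
(-19394 + 17887)*(96*r(10, N) + G(76)) = (-19394 + 17887)*(96*(10*(-7)) + 76) = -1507*(96*(-70) + 76) = -1507*(-6720 + 76) = -1507*(-6644) = 10012508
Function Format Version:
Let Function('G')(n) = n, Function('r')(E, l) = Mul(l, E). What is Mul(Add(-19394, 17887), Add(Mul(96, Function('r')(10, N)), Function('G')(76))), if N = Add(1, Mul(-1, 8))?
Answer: 10012508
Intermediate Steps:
N = -7 (N = Add(1, -8) = -7)
Function('r')(E, l) = Mul(E, l)
Mul(Add(-19394, 17887), Add(Mul(96, Function('r')(10, N)), Function('G')(76))) = Mul(Add(-19394, 17887), Add(Mul(96, Mul(10, -7)), 76)) = Mul(-1507, Add(Mul(96, -70), 76)) = Mul(-1507, Add(-6720, 76)) = Mul(-1507, -6644) = 10012508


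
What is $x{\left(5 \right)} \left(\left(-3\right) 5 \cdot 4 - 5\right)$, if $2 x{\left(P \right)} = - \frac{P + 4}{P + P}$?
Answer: $\frac{117}{4} \approx 29.25$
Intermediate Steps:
$x{\left(P \right)} = - \frac{4 + P}{4 P}$ ($x{\left(P \right)} = \frac{\left(-1\right) \frac{P + 4}{P + P}}{2} = \frac{\left(-1\right) \frac{4 + P}{2 P}}{2} = \frac{\left(- \frac{1}{2}\right) \frac{1}{P} \left(4 + P\right)}{2} = - \frac{4 + P}{4 P}$)
$x{\left(5 \right)} \left(\left(-3\right) 5 \cdot 4 - 5\right) = \frac{-4 - 5}{4 \cdot 5} \left(\left(-3\right) 5 \cdot 4 - 5\right) = \frac{1}{4} \cdot \frac{1}{5} \left(-4 - 5\right) \left(\left(-15\right) 4 - 5\right) = \frac{1}{4} \cdot \frac{1}{5} \left(-9\right) \left(-60 - 5\right) = \left(- \frac{9}{20}\right) \left(-65\right) = \frac{117}{4}$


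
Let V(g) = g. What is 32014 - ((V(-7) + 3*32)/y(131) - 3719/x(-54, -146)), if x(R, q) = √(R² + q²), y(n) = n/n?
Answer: 31925 + 3719*√6058/12116 ≈ 31949.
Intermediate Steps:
y(n) = 1
32014 - ((V(-7) + 3*32)/y(131) - 3719/x(-54, -146)) = 32014 - ((-7 + 3*32)/1 - 3719/√((-54)² + (-146)²)) = 32014 - ((-7 + 96)*1 - 3719/√(2916 + 21316)) = 32014 - (89*1 - 3719*√6058/12116) = 32014 - (89 - 3719*√6058/12116) = 32014 + (-89 + 3719*√6058/12116) = 31925 + 3719*√6058/12116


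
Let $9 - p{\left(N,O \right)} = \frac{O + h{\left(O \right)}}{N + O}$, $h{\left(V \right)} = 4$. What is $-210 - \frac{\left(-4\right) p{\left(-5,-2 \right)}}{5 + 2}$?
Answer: $- \frac{10030}{49} \approx -204.69$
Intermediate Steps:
$p{\left(N,O \right)} = 9 - \frac{4 + O}{N + O}$ ($p{\left(N,O \right)} = 9 - \frac{O + 4}{N + O} = 9 - \frac{4 + O}{N + O}$)
$-210 - \frac{\left(-4\right) p{\left(-5,-2 \right)}}{5 + 2} = -210 - \frac{\left(-4\right) \frac{-4 + 8 \left(-2\right) + 9 \left(-5\right)}{-5 - 2}}{5 + 2} = -210 - \frac{\left(-4\right) \frac{-4 - 16 - 45}{-7}}{7} = -210 - - 4 \left(\left(- \frac{1}{7}\right) \left(-65\right)\right) \frac{1}{7} = -210 - \left(-4\right) \frac{65}{7} \cdot \frac{1}{7} = -210 - \left(- \frac{260}{7}\right) \frac{1}{7} = -210 - - \frac{260}{49} = -210 + \frac{260}{49} = - \frac{10030}{49}$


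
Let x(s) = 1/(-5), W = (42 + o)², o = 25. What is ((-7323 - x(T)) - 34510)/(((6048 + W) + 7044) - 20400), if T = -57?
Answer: 209164/14095 ≈ 14.840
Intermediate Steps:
W = 4489 (W = (42 + 25)² = 67² = 4489)
x(s) = -⅕
((-7323 - x(T)) - 34510)/(((6048 + W) + 7044) - 20400) = ((-7323 - 1*(-⅕)) - 34510)/(((6048 + 4489) + 7044) - 20400) = ((-7323 + ⅕) - 34510)/((10537 + 7044) - 20400) = (-36614/5 - 34510)/(17581 - 20400) = -209164/5/(-2819) = -209164/5*(-1/2819) = 209164/14095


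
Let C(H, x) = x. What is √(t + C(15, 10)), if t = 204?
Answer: √214 ≈ 14.629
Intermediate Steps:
√(t + C(15, 10)) = √(204 + 10) = √214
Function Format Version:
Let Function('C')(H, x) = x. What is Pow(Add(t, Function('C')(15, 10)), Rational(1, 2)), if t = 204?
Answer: Pow(214, Rational(1, 2)) ≈ 14.629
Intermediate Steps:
Pow(Add(t, Function('C')(15, 10)), Rational(1, 2)) = Pow(Add(204, 10), Rational(1, 2)) = Pow(214, Rational(1, 2))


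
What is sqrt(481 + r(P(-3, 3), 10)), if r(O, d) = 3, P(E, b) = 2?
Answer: 22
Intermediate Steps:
sqrt(481 + r(P(-3, 3), 10)) = sqrt(481 + 3) = sqrt(484) = 22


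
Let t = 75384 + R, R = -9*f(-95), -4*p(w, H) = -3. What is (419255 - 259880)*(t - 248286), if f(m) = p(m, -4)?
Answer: -110229328125/4 ≈ -2.7557e+10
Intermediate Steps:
p(w, H) = ¾ (p(w, H) = -¼*(-3) = ¾)
f(m) = ¾
R = -27/4 (R = -9*¾ = -27/4 ≈ -6.7500)
t = 301509/4 (t = 75384 - 27/4 = 301509/4 ≈ 75377.)
(419255 - 259880)*(t - 248286) = (419255 - 259880)*(301509/4 - 248286) = 159375*(-691635/4) = -110229328125/4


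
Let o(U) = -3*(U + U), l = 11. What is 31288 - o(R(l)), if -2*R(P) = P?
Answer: 31255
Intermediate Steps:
R(P) = -P/2
o(U) = -6*U
31288 - o(R(l)) = 31288 - (-6)*(-½*11) = 31288 - (-6)*(-11)/2 = 31288 - 1*33 = 31288 - 33 = 31255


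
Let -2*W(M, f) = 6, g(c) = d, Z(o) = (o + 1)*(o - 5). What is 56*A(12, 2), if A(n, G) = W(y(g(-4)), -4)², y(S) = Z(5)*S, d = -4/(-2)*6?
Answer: 504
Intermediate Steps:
Z(o) = (1 + o)*(-5 + o)
d = 12 (d = -4*(-½)*6 = 2*6 = 12)
g(c) = 12
y(S) = 0 (y(S) = (-5 + 5² - 4*5)*S = (-5 + 25 - 20)*S = 0*S = 0)
W(M, f) = -3 (W(M, f) = -½*6 = -3)
A(n, G) = 9 (A(n, G) = (-3)² = 9)
56*A(12, 2) = 56*9 = 504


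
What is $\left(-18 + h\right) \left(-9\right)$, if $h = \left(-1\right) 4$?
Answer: $198$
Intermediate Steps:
$h = -4$
$\left(-18 + h\right) \left(-9\right) = \left(-18 - 4\right) \left(-9\right) = \left(-22\right) \left(-9\right) = 198$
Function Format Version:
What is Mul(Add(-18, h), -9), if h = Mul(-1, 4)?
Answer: 198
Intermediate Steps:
h = -4
Mul(Add(-18, h), -9) = Mul(Add(-18, -4), -9) = Mul(-22, -9) = 198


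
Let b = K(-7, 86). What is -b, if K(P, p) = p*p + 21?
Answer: -7417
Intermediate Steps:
K(P, p) = 21 + p² (K(P, p) = p² + 21 = 21 + p²)
b = 7417 (b = 21 + 86² = 21 + 7396 = 7417)
-b = -1*7417 = -7417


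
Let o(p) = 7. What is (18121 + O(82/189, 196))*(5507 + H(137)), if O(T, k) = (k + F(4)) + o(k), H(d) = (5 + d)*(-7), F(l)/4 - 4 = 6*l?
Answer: 83201668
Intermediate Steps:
F(l) = 16 + 24*l (F(l) = 16 + 4*(6*l) = 16 + 24*l)
H(d) = -35 - 7*d
O(T, k) = 119 + k (O(T, k) = (k + (16 + 24*4)) + 7 = (k + (16 + 96)) + 7 = (k + 112) + 7 = (112 + k) + 7 = 119 + k)
(18121 + O(82/189, 196))*(5507 + H(137)) = (18121 + (119 + 196))*(5507 + (-35 - 7*137)) = (18121 + 315)*(5507 + (-35 - 959)) = 18436*(5507 - 994) = 18436*4513 = 83201668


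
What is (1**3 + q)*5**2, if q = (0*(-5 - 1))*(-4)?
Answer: 25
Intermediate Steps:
q = 0 (q = (0*(-6))*(-4) = 0*(-4) = 0)
(1**3 + q)*5**2 = (1**3 + 0)*5**2 = (1 + 0)*25 = 1*25 = 25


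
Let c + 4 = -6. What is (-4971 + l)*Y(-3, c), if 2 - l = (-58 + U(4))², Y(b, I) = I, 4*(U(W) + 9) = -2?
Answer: 190505/2 ≈ 95253.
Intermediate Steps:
c = -10 (c = -4 - 6 = -10)
U(W) = -19/2 (U(W) = -9 + (¼)*(-2) = -9 - ½ = -19/2)
l = -18217/4 (l = 2 - (-58 - 19/2)² = 2 - (-135/2)² = 2 - 1*18225/4 = 2 - 18225/4 = -18217/4 ≈ -4554.3)
(-4971 + l)*Y(-3, c) = (-4971 - 18217/4)*(-10) = -38101/4*(-10) = 190505/2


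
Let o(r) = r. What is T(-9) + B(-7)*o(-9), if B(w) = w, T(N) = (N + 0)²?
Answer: 144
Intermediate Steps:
T(N) = N²
T(-9) + B(-7)*o(-9) = (-9)² - 7*(-9) = 81 + 63 = 144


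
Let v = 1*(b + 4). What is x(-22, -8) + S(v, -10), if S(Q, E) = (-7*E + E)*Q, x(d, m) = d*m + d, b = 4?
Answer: 634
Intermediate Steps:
x(d, m) = d + d*m
v = 8 (v = 1*(4 + 4) = 1*8 = 8)
S(Q, E) = -6*E*Q (S(Q, E) = (-6*E)*Q = -6*E*Q)
x(-22, -8) + S(v, -10) = -22*(1 - 8) - 6*(-10)*8 = -22*(-7) + 480 = 154 + 480 = 634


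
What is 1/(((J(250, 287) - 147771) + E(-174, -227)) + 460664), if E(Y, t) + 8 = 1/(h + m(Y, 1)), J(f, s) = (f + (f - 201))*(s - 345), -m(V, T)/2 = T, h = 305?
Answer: 303/89549530 ≈ 3.3836e-6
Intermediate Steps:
m(V, T) = -2*T
J(f, s) = (-345 + s)*(-201 + 2*f) (J(f, s) = (f + (-201 + f))*(-345 + s) = (-201 + 2*f)*(-345 + s) = (-345 + s)*(-201 + 2*f))
E(Y, t) = -2423/303 (E(Y, t) = -8 + 1/(305 - 2*1) = -8 + 1/(305 - 2) = -8 + 1/303 = -2423/303)
1/(((J(250, 287) - 147771) + E(-174, -227)) + 460664) = 1/((((69345 - 690*250 - 201*287 + 2*250*287) - 147771) - 2423/303) + 460664) = 1/((((69345 - 172500 - 57687 + 143500) - 147771) - 2423/303) + 460664) = 1/(((-17342 - 147771) - 2423/303) + 460664) = 1/((-165113 - 2423/303) + 460664) = 1/(-50031662/303 + 460664) = 1/(89549530/303) = 303/89549530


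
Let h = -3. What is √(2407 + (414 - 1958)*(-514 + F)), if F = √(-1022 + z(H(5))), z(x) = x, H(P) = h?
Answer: √(796023 - 7720*I*√41) ≈ 892.63 - 27.689*I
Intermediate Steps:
H(P) = -3
F = 5*I*√41 (F = √(-1022 - 3) = √(-1025) = 5*I*√41 ≈ 32.016*I)
√(2407 + (414 - 1958)*(-514 + F)) = √(2407 + (414 - 1958)*(-514 + 5*I*√41)) = √(2407 - 1544*(-514 + 5*I*√41)) = √(2407 + (793616 - 7720*I*√41)) = √(796023 - 7720*I*√41)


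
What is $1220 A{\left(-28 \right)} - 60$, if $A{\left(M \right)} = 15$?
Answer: $18240$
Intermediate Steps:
$1220 A{\left(-28 \right)} - 60 = 1220 \cdot 15 - 60 = 18300 - 60 = 18240$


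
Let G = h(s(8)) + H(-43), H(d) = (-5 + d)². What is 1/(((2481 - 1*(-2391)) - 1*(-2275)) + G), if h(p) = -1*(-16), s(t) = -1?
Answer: 1/9467 ≈ 0.00010563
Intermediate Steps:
h(p) = 16
G = 2320 (G = 16 + (-5 - 43)² = 16 + (-48)² = 16 + 2304 = 2320)
1/(((2481 - 1*(-2391)) - 1*(-2275)) + G) = 1/(((2481 - 1*(-2391)) - 1*(-2275)) + 2320) = 1/(((2481 + 2391) + 2275) + 2320) = 1/((4872 + 2275) + 2320) = 1/(7147 + 2320) = 1/9467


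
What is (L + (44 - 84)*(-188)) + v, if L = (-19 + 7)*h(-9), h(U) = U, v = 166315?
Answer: 173943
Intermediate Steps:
L = 108 (L = (-19 + 7)*(-9) = -12*(-9) = 108)
(L + (44 - 84)*(-188)) + v = (108 + (44 - 84)*(-188)) + 166315 = (108 - 40*(-188)) + 166315 = (108 + 7520) + 166315 = 7628 + 166315 = 173943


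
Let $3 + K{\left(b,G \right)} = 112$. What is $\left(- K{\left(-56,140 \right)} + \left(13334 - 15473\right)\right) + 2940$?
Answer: $692$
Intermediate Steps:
$K{\left(b,G \right)} = 109$ ($K{\left(b,G \right)} = -3 + 112 = 109$)
$\left(- K{\left(-56,140 \right)} + \left(13334 - 15473\right)\right) + 2940 = \left(\left(-1\right) 109 + \left(13334 - 15473\right)\right) + 2940 = \left(-109 + \left(13334 - 15473\right)\right) + 2940 = \left(-109 - 2139\right) + 2940 = -2248 + 2940 = 692$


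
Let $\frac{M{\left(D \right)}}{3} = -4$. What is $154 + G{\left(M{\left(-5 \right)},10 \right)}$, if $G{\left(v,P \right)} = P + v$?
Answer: $152$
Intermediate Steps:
$M{\left(D \right)} = -12$ ($M{\left(D \right)} = 3 \left(-4\right) = -12$)
$154 + G{\left(M{\left(-5 \right)},10 \right)} = 154 + \left(10 - 12\right) = 154 - 2 = 152$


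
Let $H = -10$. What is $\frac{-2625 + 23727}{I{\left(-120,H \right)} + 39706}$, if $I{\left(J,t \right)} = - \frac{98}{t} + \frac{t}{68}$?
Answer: $\frac{3587340}{6751661} \approx 0.53133$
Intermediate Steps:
$I{\left(J,t \right)} = - \frac{98}{t} + \frac{t}{68}$ ($I{\left(J,t \right)} = - \frac{98}{t} + t \frac{1}{68} = - \frac{98}{t} + \frac{t}{68}$)
$\frac{-2625 + 23727}{I{\left(-120,H \right)} + 39706} = \frac{-2625 + 23727}{\left(- \frac{98}{-10} + \frac{1}{68} \left(-10\right)\right) + 39706} = \frac{21102}{\left(\left(-98\right) \left(- \frac{1}{10}\right) - \frac{5}{34}\right) + 39706} = \frac{21102}{\left(\frac{49}{5} - \frac{5}{34}\right) + 39706} = \frac{21102}{\frac{1641}{170} + 39706} = \frac{21102}{\frac{6751661}{170}} = 21102 \cdot \frac{170}{6751661} = \frac{3587340}{6751661}$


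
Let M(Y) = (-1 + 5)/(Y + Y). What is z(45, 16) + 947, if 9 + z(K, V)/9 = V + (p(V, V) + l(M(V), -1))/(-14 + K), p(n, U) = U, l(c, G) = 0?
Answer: 31454/31 ≈ 1014.6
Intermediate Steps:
M(Y) = 2/Y (M(Y) = 4/((2*Y)) = 4*(1/(2*Y)) = 2/Y)
z(K, V) = -81 + 9*V + 9*V/(-14 + K) (z(K, V) = -81 + 9*(V + (V + 0)/(-14 + K)) = -81 + 9*(V + V/(-14 + K)) = -81 + (9*V + 9*V/(-14 + K)) = -81 + 9*V + 9*V/(-14 + K))
z(45, 16) + 947 = 9*(126 - 13*16 - 9*45 + 45*16)/(-14 + 45) + 947 = 9*(126 - 208 - 405 + 720)/31 + 947 = 9*(1/31)*233 + 947 = 2097/31 + 947 = 31454/31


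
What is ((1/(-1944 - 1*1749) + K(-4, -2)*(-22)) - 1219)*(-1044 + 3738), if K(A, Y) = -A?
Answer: -4334423296/1231 ≈ -3.5211e+6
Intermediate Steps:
((1/(-1944 - 1*1749) + K(-4, -2)*(-22)) - 1219)*(-1044 + 3738) = ((1/(-1944 - 1*1749) - 1*(-4)*(-22)) - 1219)*(-1044 + 3738) = ((1/(-1944 - 1749) + 4*(-22)) - 1219)*2694 = ((1/(-3693) - 88) - 1219)*2694 = ((-1/3693 - 88) - 1219)*2694 = (-324985/3693 - 1219)*2694 = -4826752/3693*2694 = -4334423296/1231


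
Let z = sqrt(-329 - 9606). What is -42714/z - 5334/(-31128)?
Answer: 889/5188 + 42714*I*sqrt(9935)/9935 ≈ 0.17136 + 428.54*I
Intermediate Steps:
z = I*sqrt(9935) (z = sqrt(-9935) = I*sqrt(9935) ≈ 99.674*I)
-42714/z - 5334/(-31128) = -42714*(-I*sqrt(9935)/9935) - 5334/(-31128) = -(-42714)*I*sqrt(9935)/9935 - 5334*(-1/31128) = 42714*I*sqrt(9935)/9935 + 889/5188 = 889/5188 + 42714*I*sqrt(9935)/9935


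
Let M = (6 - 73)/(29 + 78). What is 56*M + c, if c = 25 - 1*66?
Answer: -8139/107 ≈ -76.065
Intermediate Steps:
c = -41 (c = 25 - 66 = -41)
M = -67/107 ≈ -0.62617
56*M + c = 56*(-67/107) - 41 = -3752/107 - 41 = -8139/107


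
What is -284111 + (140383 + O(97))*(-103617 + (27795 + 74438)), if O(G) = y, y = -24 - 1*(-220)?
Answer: -194845447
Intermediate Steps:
y = 196 (y = -24 + 220 = 196)
O(G) = 196
-284111 + (140383 + O(97))*(-103617 + (27795 + 74438)) = -284111 + (140383 + 196)*(-103617 + (27795 + 74438)) = -284111 + 140579*(-103617 + 102233) = -284111 + 140579*(-1384) = -284111 - 194561336 = -194845447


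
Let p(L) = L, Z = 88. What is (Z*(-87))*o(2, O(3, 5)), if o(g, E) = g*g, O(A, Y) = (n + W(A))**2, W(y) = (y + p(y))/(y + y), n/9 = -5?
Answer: -30624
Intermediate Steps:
n = -45 (n = 9*(-5) = -45)
W(y) = 1 (W(y) = (y + y)/(y + y) = (2*y)/((2*y)) = (2*y)*(1/(2*y)) = 1)
O(A, Y) = 1936 (O(A, Y) = (-45 + 1)**2 = (-44)**2 = 1936)
o(g, E) = g**2
(Z*(-87))*o(2, O(3, 5)) = (88*(-87))*2**2 = -7656*4 = -30624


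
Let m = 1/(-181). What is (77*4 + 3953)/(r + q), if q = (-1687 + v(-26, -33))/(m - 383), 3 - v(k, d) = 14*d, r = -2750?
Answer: -147694782/95209909 ≈ -1.5513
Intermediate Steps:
v(k, d) = 3 - 14*d
m = -1/181 ≈ -0.0055249
q = 110591/34662 (q = (-1687 + (3 - 14*(-33)))/(-1/181 - 383) = (-1687 + (3 + 462))/(-69324/181) = (-1687 + 465)*(-181/69324) = -1222*(-181/69324) = 110591/34662 ≈ 3.1906)
(77*4 + 3953)/(r + q) = (77*4 + 3953)/(-2750 + 110591/34662) = (308 + 3953)/(-95209909/34662) = 4261*(-34662/95209909) = -147694782/95209909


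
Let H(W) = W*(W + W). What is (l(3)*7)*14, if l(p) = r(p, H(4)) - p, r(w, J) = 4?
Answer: 98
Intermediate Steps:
H(W) = 2*W**2 (H(W) = W*(2*W) = 2*W**2)
l(p) = 4 - p
(l(3)*7)*14 = ((4 - 1*3)*7)*14 = ((4 - 3)*7)*14 = (1*7)*14 = 7*14 = 98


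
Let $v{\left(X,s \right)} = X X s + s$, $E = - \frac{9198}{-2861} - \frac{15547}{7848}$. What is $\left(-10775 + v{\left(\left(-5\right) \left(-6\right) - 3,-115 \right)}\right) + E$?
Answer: $- \frac{2126844843863}{22453128} \approx -94724.0$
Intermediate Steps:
$E = \frac{27705937}{22453128}$ ($E = \left(-9198\right) \left(- \frac{1}{2861}\right) - \frac{15547}{7848} = \frac{9198}{2861} - \frac{15547}{7848} = \frac{27705937}{22453128} \approx 1.2339$)
$v{\left(X,s \right)} = s + s X^{2}$ ($v{\left(X,s \right)} = X^{2} s + s = s X^{2} + s = s + s X^{2}$)
$\left(-10775 + v{\left(\left(-5\right) \left(-6\right) - 3,-115 \right)}\right) + E = \left(-10775 - 115 \left(1 + \left(\left(-5\right) \left(-6\right) - 3\right)^{2}\right)\right) + \frac{27705937}{22453128} = \left(-10775 - 115 \left(1 + \left(30 - 3\right)^{2}\right)\right) + \frac{27705937}{22453128} = \left(-10775 - 115 \left(1 + 27^{2}\right)\right) + \frac{27705937}{22453128} = \left(-10775 - 115 \left(1 + 729\right)\right) + \frac{27705937}{22453128} = \left(-10775 - 83950\right) + \frac{27705937}{22453128} = -94725 + \frac{27705937}{22453128} = - \frac{2126844843863}{22453128}$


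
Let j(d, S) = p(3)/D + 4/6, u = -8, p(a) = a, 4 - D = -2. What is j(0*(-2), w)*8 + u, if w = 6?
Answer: 4/3 ≈ 1.3333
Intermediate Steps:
D = 6 (D = 4 - 1*(-2) = 4 + 2 = 6)
j(d, S) = 7/6 (j(d, S) = 3/6 + 4/6 = 3*(⅙) + 4*(⅙) = ½ + ⅔ = 7/6)
j(0*(-2), w)*8 + u = (7/6)*8 - 8 = 28/3 - 8 = 4/3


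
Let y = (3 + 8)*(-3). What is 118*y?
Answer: -3894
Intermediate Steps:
y = -33 (y = 11*(-3) = -33)
118*y = 118*(-33) = -3894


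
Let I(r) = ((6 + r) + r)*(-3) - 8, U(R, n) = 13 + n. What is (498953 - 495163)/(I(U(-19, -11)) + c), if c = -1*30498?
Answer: -1895/15268 ≈ -0.12412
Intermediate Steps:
c = -30498
I(r) = -26 - 6*r (I(r) = (6 + 2*r)*(-3) - 8 = (-18 - 6*r) - 8 = -26 - 6*r)
(498953 - 495163)/(I(U(-19, -11)) + c) = (498953 - 495163)/((-26 - 6*(13 - 11)) - 30498) = 3790/((-26 - 6*2) - 30498) = 3790/((-26 - 12) - 30498) = 3790/(-38 - 30498) = 3790/(-30536) = 3790*(-1/30536) = -1895/15268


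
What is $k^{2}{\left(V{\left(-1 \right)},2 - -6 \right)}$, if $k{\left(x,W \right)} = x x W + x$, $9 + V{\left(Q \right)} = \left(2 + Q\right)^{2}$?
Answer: $254016$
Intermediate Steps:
$V{\left(Q \right)} = -9 + \left(2 + Q\right)^{2}$
$k{\left(x,W \right)} = x + W x^{2}$ ($k{\left(x,W \right)} = x^{2} W + x = W x^{2} + x = x + W x^{2}$)
$k^{2}{\left(V{\left(-1 \right)},2 - -6 \right)} = \left(\left(-9 + \left(2 - 1\right)^{2}\right) \left(1 + \left(2 - -6\right) \left(-9 + \left(2 - 1\right)^{2}\right)\right)\right)^{2} = \left(\left(-9 + 1^{2}\right) \left(1 + \left(2 + 6\right) \left(-9 + 1^{2}\right)\right)\right)^{2} = \left(\left(-9 + 1\right) \left(1 + 8 \left(-9 + 1\right)\right)\right)^{2} = \left(- 8 \left(1 + 8 \left(-8\right)\right)\right)^{2} = \left(- 8 \left(1 - 64\right)\right)^{2} = \left(\left(-8\right) \left(-63\right)\right)^{2} = 504^{2} = 254016$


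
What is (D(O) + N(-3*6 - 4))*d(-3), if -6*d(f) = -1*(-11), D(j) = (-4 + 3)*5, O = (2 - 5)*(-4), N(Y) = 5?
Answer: 0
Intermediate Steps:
O = 12 (O = -3*(-4) = 12)
D(j) = -5 (D(j) = -1*5 = -5)
d(f) = -11/6 (d(f) = -(-1)*(-11)/6 = -⅙*11 = -11/6)
(D(O) + N(-3*6 - 4))*d(-3) = (-5 + 5)*(-11/6) = 0*(-11/6) = 0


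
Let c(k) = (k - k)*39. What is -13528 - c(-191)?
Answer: -13528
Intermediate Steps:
c(k) = 0 (c(k) = 0*39 = 0)
-13528 - c(-191) = -13528 - 1*0 = -13528 + 0 = -13528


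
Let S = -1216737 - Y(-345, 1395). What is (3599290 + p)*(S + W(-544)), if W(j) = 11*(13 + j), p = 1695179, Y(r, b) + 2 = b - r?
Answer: -6482103108204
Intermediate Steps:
Y(r, b) = -2 + b - r (Y(r, b) = -2 + (b - r) = -2 + b - r)
W(j) = 143 + 11*j
S = -1218475 (S = -1216737 - (-2 + 1395 - 1*(-345)) = -1216737 - (-2 + 1395 + 345) = -1216737 - 1*1738 = -1216737 - 1738 = -1218475)
(3599290 + p)*(S + W(-544)) = (3599290 + 1695179)*(-1218475 + (143 + 11*(-544))) = 5294469*(-1218475 + (143 - 5984)) = 5294469*(-1218475 - 5841) = 5294469*(-1224316) = -6482103108204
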